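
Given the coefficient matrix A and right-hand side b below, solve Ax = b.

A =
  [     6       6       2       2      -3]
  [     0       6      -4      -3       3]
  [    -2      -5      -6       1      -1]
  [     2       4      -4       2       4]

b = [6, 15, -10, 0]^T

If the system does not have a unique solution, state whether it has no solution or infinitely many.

infinitely many solutions

Row-reduce:
R1 ← R1 / (6).
R3 ← R3 + 2·R1.
R4 ← R4 − 2·R1.
R2 ← R2 / (6).
R1 ← R1 − 1·R2.
R3 ← R3 + 3·R2.
R4 ← R4 − 2·R2.
R3 ← R3 / (-22/3).
R1 ← R1 − 1·R3.
R2 ← R2 + 2/3·R3.
R4 ← R4 + 10/3·R3.
R4 ← R4 / (149/66).
R1 ← R1 − 113/132·R4.
R2 ← R2 + 17/33·R4.
R3 ← R3 + 1/44·R4.
Rank is 4 with 5 unknowns, leaving x_5 free.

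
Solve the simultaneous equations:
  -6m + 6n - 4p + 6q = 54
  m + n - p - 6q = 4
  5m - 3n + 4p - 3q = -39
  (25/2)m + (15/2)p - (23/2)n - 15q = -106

Row-reduce:
R1 ← R1 / (-6).
R2 ← R2 − 1·R1.
R3 ← R3 − 5·R1.
R4 ← R4 − 25/2·R1.
R2 ← R2 / (2).
R1 ← R1 + 1·R2.
R3 ← R3 − 2·R2.
R4 ← R4 − 1·R2.
R3 ← R3 / (7/3).
R1 ← R1 + 1/6·R3.
R2 ← R2 + 5/6·R3.
Rank is 3 with 4 unknowns, leaving q free.

infinitely many solutions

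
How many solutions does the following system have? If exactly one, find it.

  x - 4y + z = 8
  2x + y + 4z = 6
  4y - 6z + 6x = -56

x = -4, y = -2, z = 4

Row-reduce the augmented matrix:
R2 ← R2 − 2·R1.
R3 ← R3 − 6·R1.
R2 ← R2 / (9).
R1 ← R1 + 4·R2.
R3 ← R3 − 28·R2.
R3 ← R3 / (-164/9).
R1 ← R1 − 17/9·R3.
R2 ← R2 − 2/9·R3.
Reading off the reduced rows gives x = -4, y = -2, z = 4.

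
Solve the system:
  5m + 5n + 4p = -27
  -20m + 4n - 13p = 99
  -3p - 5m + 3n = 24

Row-reduce:
R1 ← R1 / (5).
R2 ← R2 + 20·R1.
R3 ← R3 + 5·R1.
R2 ← R2 / (24).
R1 ← R1 − 1·R2.
R3 ← R3 − 8·R2.
Rank is 2 with 3 unknowns, leaving p free.

infinitely many solutions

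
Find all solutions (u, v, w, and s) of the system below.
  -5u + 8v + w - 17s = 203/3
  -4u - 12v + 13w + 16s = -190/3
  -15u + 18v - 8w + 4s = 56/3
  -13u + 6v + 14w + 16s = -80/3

u = 0, v = 2, w = 2/3, s = -3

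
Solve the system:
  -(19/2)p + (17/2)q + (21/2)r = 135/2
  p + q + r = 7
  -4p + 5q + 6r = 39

Row-reduce:
R1 ← R1 / (-19/2).
R2 ← R2 − 1·R1.
R3 ← R3 + 4·R1.
R2 ← R2 / (36/19).
R1 ← R1 + 17/19·R2.
R3 ← R3 − 27/19·R2.
Rank is 2 with 3 unknowns, leaving r free.

infinitely many solutions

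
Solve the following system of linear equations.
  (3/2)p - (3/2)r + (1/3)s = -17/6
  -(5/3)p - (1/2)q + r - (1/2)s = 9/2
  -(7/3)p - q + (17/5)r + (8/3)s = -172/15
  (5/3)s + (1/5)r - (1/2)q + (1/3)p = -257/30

Row-reduce:
R1 ← R1 / (3/2).
R2 ← R2 + 5/3·R1.
R3 ← R3 + 7/3·R1.
R4 ← R4 − 1/3·R1.
R2 ← R2 / (-1/2).
R3 ← R3 + 1·R2.
R4 ← R4 + 1/2·R2.
R3 ← R3 / (12/5).
R1 ← R1 + 1·R3.
R2 ← R2 − 4/3·R3.
R4 ← R4 − 6/5·R3.
Rank is 3 with 4 unknowns, leaving s free.

infinitely many solutions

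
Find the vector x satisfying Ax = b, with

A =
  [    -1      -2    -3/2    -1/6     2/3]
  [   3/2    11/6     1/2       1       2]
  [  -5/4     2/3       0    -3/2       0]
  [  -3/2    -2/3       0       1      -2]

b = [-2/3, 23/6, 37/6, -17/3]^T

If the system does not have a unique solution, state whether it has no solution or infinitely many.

infinitely many solutions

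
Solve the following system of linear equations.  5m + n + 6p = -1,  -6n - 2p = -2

infinitely many solutions

Row-reduce:
R1 ← R1 / (5).
R2 ← R2 / (-6).
R1 ← R1 − 1/5·R2.
Rank is 2 with 3 unknowns, leaving p free.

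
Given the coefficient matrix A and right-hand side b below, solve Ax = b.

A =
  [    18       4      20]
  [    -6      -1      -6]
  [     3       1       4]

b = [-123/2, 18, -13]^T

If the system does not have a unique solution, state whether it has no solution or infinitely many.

Row-reduce:
R1 ← R1 / (18).
R2 ← R2 + 6·R1.
R3 ← R3 − 3·R1.
R2 ← R2 / (1/3).
R1 ← R1 − 2/9·R2.
R3 ← R3 − 1/3·R2.
Row 3 reduces to 0 = -1/4, a contradiction. The system is inconsistent.

no solution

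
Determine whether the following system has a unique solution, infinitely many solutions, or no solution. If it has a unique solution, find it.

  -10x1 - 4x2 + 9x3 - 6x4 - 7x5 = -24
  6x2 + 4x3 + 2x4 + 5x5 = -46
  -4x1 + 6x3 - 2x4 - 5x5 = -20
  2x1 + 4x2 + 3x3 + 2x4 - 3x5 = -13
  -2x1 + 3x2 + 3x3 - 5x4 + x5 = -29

no solution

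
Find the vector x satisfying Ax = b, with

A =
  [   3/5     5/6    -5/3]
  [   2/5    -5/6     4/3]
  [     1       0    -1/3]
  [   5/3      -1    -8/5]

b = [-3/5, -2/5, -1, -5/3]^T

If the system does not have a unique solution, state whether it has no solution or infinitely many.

x_1 = -1, x_2 = 0, x_3 = 0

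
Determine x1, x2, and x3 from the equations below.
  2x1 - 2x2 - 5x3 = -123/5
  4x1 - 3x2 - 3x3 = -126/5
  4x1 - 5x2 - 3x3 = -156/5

x1 = -9/5, x2 = 3, x3 = 3

Row-reduce the augmented matrix:
R1 ← R1 / (2).
R2 ← R2 − 4·R1.
R3 ← R3 − 4·R1.
R1 ← R1 + 1·R2.
R3 ← R3 + 1·R2.
R3 ← R3 / (14).
R1 ← R1 − 9/2·R3.
R2 ← R2 − 7·R3.
Reading off the reduced rows gives x1 = -9/5, x2 = 3, x3 = 3.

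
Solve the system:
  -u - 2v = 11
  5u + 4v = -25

u = -1, v = -5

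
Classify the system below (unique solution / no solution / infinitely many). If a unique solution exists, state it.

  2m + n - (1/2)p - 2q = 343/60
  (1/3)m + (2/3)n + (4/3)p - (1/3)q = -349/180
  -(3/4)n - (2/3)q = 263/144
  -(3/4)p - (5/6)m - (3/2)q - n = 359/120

Row-reduce the augmented matrix:
R1 ← R1 / (2).
R2 ← R2 − 1/3·R1.
R4 ← R4 + 5/6·R1.
R2 ← R2 / (1/2).
R1 ← R1 − 1/2·R2.
R3 ← R3 + 3/4·R2.
R4 ← R4 + 7/12·R2.
R3 ← R3 / (17/8).
R1 ← R1 + 5/3·R3.
R2 ← R2 − 17/6·R3.
R4 ← R4 − 25/36·R3.
R4 ← R4 / (-971/459).
R1 ← R1 + 233/153·R4.
R2 ← R2 − 8/9·R4.
R3 ← R3 + 16/51·R4.
Reading off the reduced rows gives m = 7/4, n = -5/4, p = -8/5, q = -4/3.

m = 7/4, n = -5/4, p = -8/5, q = -4/3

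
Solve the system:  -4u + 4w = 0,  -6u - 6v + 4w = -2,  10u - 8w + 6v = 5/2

no solution

Row-reduce:
R1 ← R1 / (-4).
R2 ← R2 + 6·R1.
R3 ← R3 − 10·R1.
R2 ← R2 / (-6).
R3 ← R3 − 6·R2.
Row 3 reduces to 0 = 1/2, a contradiction. The system is inconsistent.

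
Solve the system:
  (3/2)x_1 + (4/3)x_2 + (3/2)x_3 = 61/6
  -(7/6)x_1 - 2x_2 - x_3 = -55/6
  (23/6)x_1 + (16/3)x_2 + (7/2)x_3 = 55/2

Row-reduce:
R1 ← R1 / (3/2).
R2 ← R2 + 7/6·R1.
R3 ← R3 − 23/6·R1.
R2 ← R2 / (-26/27).
R1 ← R1 − 8/9·R2.
R3 ← R3 − 52/27·R2.
Row 3 reduces to 0 = -1, a contradiction. The system is inconsistent.

no solution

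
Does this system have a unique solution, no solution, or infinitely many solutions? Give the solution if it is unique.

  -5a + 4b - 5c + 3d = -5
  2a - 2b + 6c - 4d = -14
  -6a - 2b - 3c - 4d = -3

infinitely many solutions

Row-reduce:
R1 ← R1 / (-5).
R2 ← R2 − 2·R1.
R3 ← R3 + 6·R1.
R2 ← R2 / (-2/5).
R1 ← R1 + 4/5·R2.
R3 ← R3 + 34/5·R2.
R3 ← R3 / (-65).
R1 ← R1 + 7·R3.
R2 ← R2 + 10·R3.
Rank is 3 with 4 unknowns, leaving d free.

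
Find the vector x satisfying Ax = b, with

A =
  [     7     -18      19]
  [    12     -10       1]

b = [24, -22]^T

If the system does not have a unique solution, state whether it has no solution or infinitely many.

infinitely many solutions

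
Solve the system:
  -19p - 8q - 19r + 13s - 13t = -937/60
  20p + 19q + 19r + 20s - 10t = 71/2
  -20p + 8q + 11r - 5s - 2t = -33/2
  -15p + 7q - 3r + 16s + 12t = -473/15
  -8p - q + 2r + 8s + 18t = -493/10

Row-reduce the augmented matrix:
R1 ← R1 / (-19).
R2 ← R2 − 20·R1.
R3 ← R3 + 20·R1.
R4 ← R4 + 15·R1.
R5 ← R5 + 8·R1.
R2 ← R2 / (201/19).
R1 ← R1 − 8/19·R2.
R3 ← R3 − 312/19·R2.
R4 ← R4 − 253/19·R2.
R5 ← R5 − 45/19·R2.
R3 ← R3 / (2181/67).
R1 ← R1 − 209/201·R3.
R2 ← R2 + 19/201·R3.
R4 ← R4 − 2665/201·R3.
R5 ← R5 − 685/67·R3.
R4 ← R4 / (-5638/727).
R1 ← R1 − 176/727·R4.
R2 ← R2 − 2165/727·R4.
R3 ← R3 + 1585/727·R4.
R5 ← R5 − 12559/727·R4.
R5 ← R5 / (1447885/16914).
R1 ← R1 − 9209/8457·R5.
R2 ← R2 − 174571/16914·R5.
R3 ← R3 + 128611/16914·R5.
R4 ← R4 + 70537/16914·R5.
Reading off the reduced rows gives p = 7/5, q = 8/3, r = -5/3, s = -6/5, t = -5/4.

p = 7/5, q = 8/3, r = -5/3, s = -6/5, t = -5/4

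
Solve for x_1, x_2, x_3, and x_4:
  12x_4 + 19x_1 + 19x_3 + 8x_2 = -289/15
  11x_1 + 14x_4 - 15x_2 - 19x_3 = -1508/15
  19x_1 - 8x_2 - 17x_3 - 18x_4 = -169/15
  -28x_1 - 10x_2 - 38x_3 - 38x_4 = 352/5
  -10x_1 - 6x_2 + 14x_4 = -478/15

Row-reduce the augmented matrix:
R1 ← R1 / (19).
R2 ← R2 − 11·R1.
R3 ← R3 − 19·R1.
R4 ← R4 + 28·R1.
R5 ← R5 + 10·R1.
R2 ← R2 / (-373/19).
R1 ← R1 − 8/19·R2.
R3 ← R3 + 16·R2.
R4 ← R4 − 34/19·R2.
R5 ← R5 + 34/19·R2.
R3 ← R3 / (-4308/373).
R1 ← R1 − 133/373·R3.
R2 ← R2 − 570/373·R3.
R4 ← R4 + 4750/373·R3.
R5 ← R5 − 4750/373·R3.
R4 ← R4 / (21263/1077).
R1 ← R1 + 691/2154·R4.
R2 ← R2 + 1827/359·R4.
R3 ← R3 − 6667/2154·R4.
R5 ← R5 + 21263/1077·R4.
R5 reduces to 0 = 0, so the extra equation is consistent.
Reading off the reduced rows gives x_1 = -4/3, x_2 = 1, x_3 = 5/3, x_4 = -14/5.

x_1 = -4/3, x_2 = 1, x_3 = 5/3, x_4 = -14/5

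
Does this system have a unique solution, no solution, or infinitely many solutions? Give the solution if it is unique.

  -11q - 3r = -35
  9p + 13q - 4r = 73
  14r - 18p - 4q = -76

Row-reduce:
Swap R1 and R2.
R1 ← R1 / (9).
R3 ← R3 + 18·R1.
R2 ← R2 / (-11).
R1 ← R1 − 13/9·R2.
R3 ← R3 − 22·R2.
Rank is 2 with 3 unknowns, leaving r free.

infinitely many solutions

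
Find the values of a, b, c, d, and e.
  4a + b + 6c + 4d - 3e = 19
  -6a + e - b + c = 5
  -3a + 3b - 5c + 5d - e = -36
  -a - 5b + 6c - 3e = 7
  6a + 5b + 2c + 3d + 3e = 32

Row-reduce the augmented matrix:
R1 ← R1 / (4).
R2 ← R2 + 6·R1.
R3 ← R3 + 3·R1.
R4 ← R4 + 1·R1.
R5 ← R5 − 6·R1.
R2 ← R2 / (1/2).
R1 ← R1 − 1/4·R2.
R3 ← R3 − 15/4·R2.
R4 ← R4 + 19/4·R2.
R5 ← R5 − 7/2·R2.
R3 ← R3 / (-151/2).
R1 ← R1 + 7/2·R3.
R2 ← R2 − 20·R3.
R4 ← R4 − 205/2·R3.
R5 ← R5 + 77·R3.
R4 ← R4 / (1173/151).
R1 ← R1 + 43/151·R4.
R2 ← R2 − 332/151·R4.
R3 ← R3 − 74/151·R4.
R5 ← R5 + 1097/151·R4.
R5 ← R5 / (3686/1173).
R1 ← R1 + 326/1173·R5.
R2 ← R2 − 853/1173·R5.
R3 ← R3 − 70/1173·R5.
R4 ← R4 + 872/1173·R5.
Reading off the reduced rows gives a = 0, b = 4, c = 6, d = -3, e = 3.

a = 0, b = 4, c = 6, d = -3, e = 3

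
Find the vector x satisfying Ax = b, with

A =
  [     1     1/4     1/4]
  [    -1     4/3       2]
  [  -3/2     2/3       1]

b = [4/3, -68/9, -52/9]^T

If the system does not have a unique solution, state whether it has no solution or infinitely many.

Row-reduce the augmented matrix:
R2 ← R2 + 1·R1.
R3 ← R3 + 3/2·R1.
R2 ← R2 / (19/12).
R1 ← R1 − 1/4·R2.
R3 ← R3 − 25/24·R2.
R3 ← R3 / (-2/19).
R1 ← R1 + 2/19·R3.
R2 ← R2 − 27/19·R3.
Reading off the reduced rows gives x_1 = 2, x_2 = 1/3, x_3 = -3.

x_1 = 2, x_2 = 1/3, x_3 = -3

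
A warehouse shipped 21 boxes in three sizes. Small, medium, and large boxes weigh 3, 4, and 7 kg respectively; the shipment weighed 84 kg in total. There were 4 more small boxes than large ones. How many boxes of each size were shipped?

small boxes: 6, medium boxes: 13, large boxes: 2

Let s = small boxes, m = medium boxes, l = large boxes.
  l + s + m = 21
  3s + 4m + 7l = 84
  s - l = 4
Row-reduce the augmented matrix:
R2 ← R2 − 3·R1.
R3 ← R3 − 1·R1.
R1 ← R1 − 1·R2.
R3 ← R3 + 1·R2.
R3 ← R3 / (2).
R1 ← R1 + 3·R3.
R2 ← R2 − 4·R3.
Reading off the reduced rows gives s = 6, m = 13, l = 2.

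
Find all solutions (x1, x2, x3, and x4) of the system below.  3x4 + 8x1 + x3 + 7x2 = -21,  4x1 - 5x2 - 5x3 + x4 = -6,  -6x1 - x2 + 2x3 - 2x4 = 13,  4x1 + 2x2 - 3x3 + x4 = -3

Row-reduce:
R1 ← R1 / (8).
R2 ← R2 − 4·R1.
R3 ← R3 + 6·R1.
R4 ← R4 − 4·R1.
R2 ← R2 / (-17/2).
R1 ← R1 − 7/8·R2.
R3 ← R3 − 17/4·R2.
R4 ← R4 + 3/2·R2.
Swap R3 and R4.
R3 ← R3 / (-43/17).
R1 ← R1 + 15/34·R3.
R2 ← R2 − 11/17·R3.
Row 4 reduces to 0 = -1/2, a contradiction. The system is inconsistent.

no solution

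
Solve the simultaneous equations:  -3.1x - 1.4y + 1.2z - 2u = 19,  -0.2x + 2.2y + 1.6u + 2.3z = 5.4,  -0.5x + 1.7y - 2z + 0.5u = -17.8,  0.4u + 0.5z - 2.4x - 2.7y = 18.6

x = -2, y = -4, z = 6, u = 0

Row-reduce the augmented matrix:
R1 ← R1 / (-31/10).
R2 ← R2 + 1/5·R1.
R3 ← R3 + 1/2·R1.
R4 ← R4 + 12/5·R1.
R2 ← R2 / (71/31).
R1 ← R1 − 14/31·R2.
R3 ← R3 − 597/310·R2.
R4 ← R4 + 501/310·R2.
R3 ← R3 / (-28843/7100).
R1 ← R1 + 293/355·R3.
R2 ← R2 − 689/710·R3.
R4 ← R4 − 8089/7100·R3.
R4 ← R4 / (862813/288430).
R1 ← R1 − 12474/28843·R4.
R2 ← R2 − 17425/28843·R4.
R3 ← R3 − 4482/28843·R4.
Reading off the reduced rows gives x = -2, y = -4, z = 6, u = 0.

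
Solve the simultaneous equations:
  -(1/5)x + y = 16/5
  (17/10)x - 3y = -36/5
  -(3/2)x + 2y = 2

no solution

Row-reduce:
R1 ← R1 / (-1/5).
R2 ← R2 − 17/10·R1.
R3 ← R3 + 3/2·R1.
R2 ← R2 / (11/2).
R1 ← R1 + 5·R2.
R3 ← R3 + 11/2·R2.
Row 3 reduces to 0 = -2, a contradiction. The system is inconsistent.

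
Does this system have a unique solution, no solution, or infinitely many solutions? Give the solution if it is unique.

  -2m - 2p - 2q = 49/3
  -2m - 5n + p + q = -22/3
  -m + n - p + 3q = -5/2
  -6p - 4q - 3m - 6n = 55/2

m = -5/2, n = 4/3, p = -8/3, q = -3

Row-reduce the augmented matrix:
R1 ← R1 / (-2).
R2 ← R2 + 2·R1.
R3 ← R3 + 1·R1.
R4 ← R4 + 3·R1.
R2 ← R2 / (-5).
R3 ← R3 − 1·R2.
R4 ← R4 + 6·R2.
R3 ← R3 / (3/5).
R1 ← R1 − 1·R3.
R2 ← R2 + 3/5·R3.
R4 ← R4 + 33/5·R3.
R4 ← R4 / (46).
R1 ← R1 + 20/3·R4.
R2 ← R2 − 4·R4.
R3 ← R3 − 23/3·R4.
Reading off the reduced rows gives m = -5/2, n = 4/3, p = -8/3, q = -3.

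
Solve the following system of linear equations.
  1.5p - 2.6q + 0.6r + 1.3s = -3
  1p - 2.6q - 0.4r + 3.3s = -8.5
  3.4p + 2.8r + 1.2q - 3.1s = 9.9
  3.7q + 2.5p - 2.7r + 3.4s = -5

Row-reduce the augmented matrix:
R1 ← R1 / (3/2).
R2 ← R2 − 1·R1.
R3 ← R3 − 17/5·R1.
R4 ← R4 − 5/2·R1.
R2 ← R2 / (-13/15).
R1 ← R1 + 26/15·R2.
R3 ← R3 − 532/75·R2.
R4 ← R4 − 241/30·R2.
R3 ← R3 / (-332/65).
R1 ← R1 − 2·R3.
R2 ← R2 − 12/13·R3.
R4 ← R4 + 289/26·R3.
R4 ← R4 / (-8491/1328).
R1 ← R1 − 475/332·R4.
R2 ← R2 + 25/83·R4.
R3 ← R3 + 1803/664·R4.
Reading off the reduced rows gives p = 1, q = 0, r = -1, s = -3.

p = 1, q = 0, r = -1, s = -3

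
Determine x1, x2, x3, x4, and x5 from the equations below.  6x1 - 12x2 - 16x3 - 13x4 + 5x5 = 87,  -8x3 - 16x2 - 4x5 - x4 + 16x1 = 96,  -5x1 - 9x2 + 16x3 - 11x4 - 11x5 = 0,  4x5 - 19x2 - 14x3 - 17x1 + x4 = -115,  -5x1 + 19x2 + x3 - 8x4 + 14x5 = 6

x1 = 6, x2 = 1, x3 = -1, x4 = -4, x5 = -1

Row-reduce the augmented matrix:
R1 ← R1 / (6).
R2 ← R2 − 16·R1.
R3 ← R3 + 5·R1.
R4 ← R4 + 17·R1.
R5 ← R5 + 5·R1.
R2 ← R2 / (16).
R1 ← R1 + 2·R2.
R3 ← R3 + 19·R2.
R4 ← R4 + 53·R2.
R5 ← R5 − 9·R2.
R3 ← R3 / (263/6).
R1 ← R1 − 5/3·R3.
R2 ← R2 − 13/6·R3.
R4 ← R4 − 111/2·R3.
R5 ← R5 + 191/6·R3.
R4 ← R4 / (55453/1052).
R1 ← R1 − 711/526·R4.
R2 ← R2 − 635/526·R4.
R3 ← R3 − 871/2104·R4.
R5 ← R5 + 51743/2104·R4.
R5 ← R5 / (326584/55453).
R1 ← R1 + 19359/110906·R5.
R2 ← R2 − 41673/110906·R5.
R3 ← R3 + 32709/55453·R5.
R4 ← R4 + 4772/55453·R5.
Reading off the reduced rows gives x1 = 6, x2 = 1, x3 = -1, x4 = -4, x5 = -1.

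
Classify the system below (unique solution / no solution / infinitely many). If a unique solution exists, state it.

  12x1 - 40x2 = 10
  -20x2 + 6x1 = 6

no solution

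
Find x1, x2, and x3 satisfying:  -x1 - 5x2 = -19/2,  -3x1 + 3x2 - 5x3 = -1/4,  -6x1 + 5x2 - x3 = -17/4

x1 = 2, x2 = 3/2, x3 = -1/4

Row-reduce the augmented matrix:
R1 ← R1 / (-1).
R2 ← R2 + 3·R1.
R3 ← R3 + 6·R1.
R2 ← R2 / (18).
R1 ← R1 − 5·R2.
R3 ← R3 − 35·R2.
R3 ← R3 / (157/18).
R1 ← R1 − 25/18·R3.
R2 ← R2 + 5/18·R3.
Reading off the reduced rows gives x1 = 2, x2 = 3/2, x3 = -1/4.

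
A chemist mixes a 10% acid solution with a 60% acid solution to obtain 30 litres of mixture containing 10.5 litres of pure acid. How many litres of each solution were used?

litres of solution A: 15, litres of solution B: 15

Let a = litres of solution A, b = litres of solution B.
  a + b = 30
  (1/10)a + (3/5)b = 21/2
Row-reduce the augmented matrix:
R2 ← R2 − 1/10·R1.
R2 ← R2 / (1/2).
R1 ← R1 − 1·R2.
Reading off the reduced rows gives a = 15, b = 15.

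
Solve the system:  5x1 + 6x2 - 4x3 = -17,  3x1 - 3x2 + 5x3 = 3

infinitely many solutions

Row-reduce:
R1 ← R1 / (5).
R2 ← R2 − 3·R1.
R2 ← R2 / (-33/5).
R1 ← R1 − 6/5·R2.
Rank is 2 with 3 unknowns, leaving x3 free.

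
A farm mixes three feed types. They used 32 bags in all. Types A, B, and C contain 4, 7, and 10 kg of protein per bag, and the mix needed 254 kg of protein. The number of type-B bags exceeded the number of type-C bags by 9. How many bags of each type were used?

type-A bags: 1, type-B bags: 20, type-C bags: 11

Let a = type-A bags, b = type-B bags, c = type-C bags.
  c + a + b = 32
  4a + 7b + 10c = 254
  b - c = 9
Row-reduce the augmented matrix:
R2 ← R2 − 4·R1.
R2 ← R2 / (3).
R1 ← R1 − 1·R2.
R3 ← R3 − 1·R2.
R3 ← R3 / (-3).
R1 ← R1 + 1·R3.
R2 ← R2 − 2·R3.
Reading off the reduced rows gives a = 1, b = 20, c = 11.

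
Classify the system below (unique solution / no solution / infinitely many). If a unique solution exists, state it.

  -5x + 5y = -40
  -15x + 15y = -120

infinitely many solutions

Row-reduce:
R1 ← R1 / (-5).
R2 ← R2 + 15·R1.
Rank is 1 with 2 unknowns, leaving y free.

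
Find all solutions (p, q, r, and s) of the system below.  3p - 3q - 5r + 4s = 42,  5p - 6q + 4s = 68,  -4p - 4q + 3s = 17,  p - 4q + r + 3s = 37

Row-reduce the augmented matrix:
R1 ← R1 / (3).
R2 ← R2 − 5·R1.
R3 ← R3 + 4·R1.
R4 ← R4 − 1·R1.
R2 ← R2 / (-1).
R1 ← R1 + 1·R2.
R3 ← R3 + 8·R2.
R4 ← R4 + 3·R2.
R3 ← R3 / (-220/3).
R1 ← R1 + 10·R3.
R2 ← R2 + 25/3·R3.
R4 ← R4 + 67/3·R3.
R4 ← R4 / (139/220).
R1 ← R1 + 1/22·R4.
R2 ← R2 + 31/44·R4.
R3 ← R3 + 89/220·R4.
Reading off the reduced rows gives p = 4, q = -6, r = 0, s = 3.

p = 4, q = -6, r = 0, s = 3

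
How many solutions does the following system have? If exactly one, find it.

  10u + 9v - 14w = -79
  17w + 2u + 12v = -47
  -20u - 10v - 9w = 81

Row-reduce the augmented matrix:
R1 ← R1 / (10).
R2 ← R2 − 2·R1.
R3 ← R3 + 20·R1.
R2 ← R2 / (51/5).
R1 ← R1 − 9/10·R2.
R3 ← R3 − 8·R2.
R3 ← R3 / (-893/17).
R1 ← R1 + 107/34·R3.
R2 ← R2 − 33/17·R3.
Reading off the reduced rows gives u = -2, v = -5, w = 1.

u = -2, v = -5, w = 1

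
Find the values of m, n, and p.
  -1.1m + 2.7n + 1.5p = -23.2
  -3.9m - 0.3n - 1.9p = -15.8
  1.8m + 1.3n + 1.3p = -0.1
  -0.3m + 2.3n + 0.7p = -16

m = 5, n = -6, p = -1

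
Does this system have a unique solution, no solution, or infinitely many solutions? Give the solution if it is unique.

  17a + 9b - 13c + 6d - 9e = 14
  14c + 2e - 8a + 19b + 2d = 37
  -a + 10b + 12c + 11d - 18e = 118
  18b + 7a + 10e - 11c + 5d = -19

infinitely many solutions

Row-reduce:
R1 ← R1 / (17).
R2 ← R2 + 8·R1.
R3 ← R3 + 1·R1.
R4 ← R4 − 7·R1.
R2 ← R2 / (395/17).
R1 ← R1 − 9/17·R2.
R3 ← R3 − 179/17·R2.
R4 ← R4 − 243/17·R2.
R3 ← R3 / (3027/395).
R1 ← R1 + 373/395·R3.
R2 ← R2 − 134/395·R3.
R4 ← R4 + 4146/395·R3.
R4 ← R4 / (12227/1009).
R1 ← R1 − 1385/1009·R4.
R2 ← R2 + 200/1009·R4.
R3 ← R3 − 1207/1009·R4.
Rank is 4 with 5 unknowns, leaving e free.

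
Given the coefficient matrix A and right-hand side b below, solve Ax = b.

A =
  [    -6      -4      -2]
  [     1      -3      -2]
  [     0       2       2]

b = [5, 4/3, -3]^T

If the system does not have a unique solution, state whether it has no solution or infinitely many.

x_1 = -2/3, x_2 = 1, x_3 = -5/2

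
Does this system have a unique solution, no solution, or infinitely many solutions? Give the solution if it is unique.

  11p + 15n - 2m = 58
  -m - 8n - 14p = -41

infinitely many solutions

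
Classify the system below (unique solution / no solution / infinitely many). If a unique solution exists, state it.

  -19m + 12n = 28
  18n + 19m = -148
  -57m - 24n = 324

m = -4, n = -4

Row-reduce the augmented matrix:
R1 ← R1 / (-19).
R2 ← R2 − 19·R1.
R3 ← R3 + 57·R1.
R2 ← R2 / (30).
R1 ← R1 + 12/19·R2.
R3 ← R3 + 60·R2.
R3 reduces to 0 = 0, so the extra equation is consistent.
Reading off the reduced rows gives m = -4, n = -4.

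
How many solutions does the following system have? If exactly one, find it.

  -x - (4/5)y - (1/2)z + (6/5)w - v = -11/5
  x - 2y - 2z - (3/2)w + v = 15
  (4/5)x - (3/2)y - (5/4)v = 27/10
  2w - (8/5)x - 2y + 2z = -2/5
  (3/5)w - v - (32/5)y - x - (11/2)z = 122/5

no solution

Row-reduce:
R1 ← R1 / (-1).
R2 ← R2 − 1·R1.
R3 ← R3 − 4/5·R1.
R4 ← R4 + 8/5·R1.
R5 ← R5 + 1·R1.
R2 ← R2 / (-14/5).
R1 ← R1 − 4/5·R2.
R3 ← R3 + 107/50·R2.
R4 ← R4 + 18/25·R2.
R5 ← R5 + 28/5·R2.
R3 ← R3 / (423/280).
R1 ← R1 + 3/14·R3.
R2 ← R2 − 25/28·R3.
R4 ← R4 − 241/70·R3.
R4 ← R4 / (-120/47).
R1 ← R1 + 105/94·R4.
R2 ← R2 + 28/47·R4.
R3 ← R3 − 37/47·R4.
Row 5 reduces to 0 = 1, a contradiction. The system is inconsistent.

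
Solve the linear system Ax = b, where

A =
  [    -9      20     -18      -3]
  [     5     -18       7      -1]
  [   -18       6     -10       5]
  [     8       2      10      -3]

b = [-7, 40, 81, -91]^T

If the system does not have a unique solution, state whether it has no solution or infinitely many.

x_1 = -2, x_2 = -5, x_3 = -5, x_4 = 5

Row-reduce the augmented matrix:
R1 ← R1 / (-9).
R2 ← R2 − 5·R1.
R3 ← R3 + 18·R1.
R4 ← R4 − 8·R1.
R2 ← R2 / (-62/9).
R1 ← R1 + 20/9·R2.
R3 ← R3 + 34·R2.
R4 ← R4 − 178/9·R2.
R3 ← R3 / (1265/31).
R1 ← R1 − 92/31·R3.
R2 ← R2 − 27/62·R3.
R4 ← R4 + 453/31·R3.
R4 ← R4 / (-5908/1265).
R1 ← R1 + 31/55·R4.
R2 ← R2 − 327/2530·R4.
R3 ← R3 − 749/1265·R4.
Reading off the reduced rows gives x_1 = -2, x_2 = -5, x_3 = -5, x_4 = 5.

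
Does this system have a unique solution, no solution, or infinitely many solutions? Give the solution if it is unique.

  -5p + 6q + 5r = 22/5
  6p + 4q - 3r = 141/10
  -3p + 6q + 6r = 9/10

p = -1/2, q = 12/5, r = -5/2

Row-reduce the augmented matrix:
R1 ← R1 / (-5).
R2 ← R2 − 6·R1.
R3 ← R3 + 3·R1.
R2 ← R2 / (56/5).
R1 ← R1 + 6/5·R2.
R3 ← R3 − 12/5·R2.
R3 ← R3 / (33/14).
R1 ← R1 + 19/28·R3.
R2 ← R2 − 15/56·R3.
Reading off the reduced rows gives p = -1/2, q = 12/5, r = -5/2.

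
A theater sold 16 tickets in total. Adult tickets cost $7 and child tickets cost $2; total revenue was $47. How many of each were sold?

adult tickets: 3, child tickets: 13

Let a = adult tickets, c = child tickets.
  a + c = 16
  7a + 2c = 47
From equation 1: a = 16 − c.
Substitute into equation 2 and solve: c = 13.
Then a = 3.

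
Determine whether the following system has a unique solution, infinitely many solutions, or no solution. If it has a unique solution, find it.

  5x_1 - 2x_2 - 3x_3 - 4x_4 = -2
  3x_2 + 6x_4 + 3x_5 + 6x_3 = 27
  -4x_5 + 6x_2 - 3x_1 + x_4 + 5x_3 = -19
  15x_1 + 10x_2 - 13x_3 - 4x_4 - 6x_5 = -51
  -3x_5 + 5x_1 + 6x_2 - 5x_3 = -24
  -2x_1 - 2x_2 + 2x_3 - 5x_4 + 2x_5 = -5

Row-reduce:
R1 ← R1 / (5).
R3 ← R3 + 3·R1.
R4 ← R4 − 15·R1.
R5 ← R5 − 5·R1.
R6 ← R6 + 2·R1.
R2 ← R2 / (3).
R1 ← R1 + 2/5·R2.
R3 ← R3 − 24/5·R2.
R4 ← R4 − 16·R2.
R5 ← R5 − 8·R2.
R6 ← R6 + 14/5·R2.
R3 ← R3 / (-32/5).
R1 ← R1 − 1/5·R3.
R2 ← R2 − 2·R3.
R4 ← R4 + 36·R3.
R5 ← R5 + 18·R3.
R6 ← R6 − 32/5·R3.
R4 ← R4 / (303/8).
R1 ← R1 + 11/32·R4.
R2 ← R2 + 23/16·R4.
R3 ← R3 − 55/32·R4.
R5 ← R5 − 303/16·R4.
R6 ← R6 + 12·R4.
Swap R5 and R6.
R5 ← R5 / (476/101).
R1 ← R1 − 227/606·R5.
R2 ← R2 + 214/303·R5.
R3 ← R3 − 77/606·R5.
R4 ← R4 − 220/303·R5.
Row 6 reduces to 0 = 1/2, a contradiction. The system is inconsistent.

no solution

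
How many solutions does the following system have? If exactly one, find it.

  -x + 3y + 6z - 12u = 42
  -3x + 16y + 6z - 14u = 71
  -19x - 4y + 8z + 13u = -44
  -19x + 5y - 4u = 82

Row-reduce the augmented matrix:
R1 ← R1 / (-1).
R2 ← R2 + 3·R1.
R3 ← R3 + 19·R1.
R4 ← R4 + 19·R1.
R2 ← R2 / (7).
R1 ← R1 + 3·R2.
R3 ← R3 + 61·R2.
R4 ← R4 + 52·R2.
R3 ← R3 / (-1474/7).
R1 ← R1 + 78/7·R3.
R2 ← R2 + 12/7·R3.
R4 ← R4 + 1422/7·R3.
R4 ← R4 / (-22125/737).
R1 ← R1 + 1083/737·R4.
R2 ← R2 + 280/737·R4.
R3 ← R3 + 3029/1474·R4.
Reading off the reduced rows gives x = -3, y = 1, z = -4, u = -5.

x = -3, y = 1, z = -4, u = -5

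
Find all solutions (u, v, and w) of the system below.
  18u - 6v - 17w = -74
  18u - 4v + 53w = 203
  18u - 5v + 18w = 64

no solution

Row-reduce:
R1 ← R1 / (18).
R2 ← R2 − 18·R1.
R3 ← R3 − 18·R1.
R2 ← R2 / (2).
R1 ← R1 + 1/3·R2.
R3 ← R3 − 1·R2.
Row 3 reduces to 0 = -1/2, a contradiction. The system is inconsistent.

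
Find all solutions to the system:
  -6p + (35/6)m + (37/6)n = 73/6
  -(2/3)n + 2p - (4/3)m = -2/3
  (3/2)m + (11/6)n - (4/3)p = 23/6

infinitely many solutions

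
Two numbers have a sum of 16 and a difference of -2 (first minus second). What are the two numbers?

first number: 7, second number: 9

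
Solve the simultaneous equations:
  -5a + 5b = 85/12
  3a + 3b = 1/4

a = -2/3, b = 3/4

Row-reduce the augmented matrix:
R1 ← R1 / (-5).
R2 ← R2 − 3·R1.
R2 ← R2 / (6).
R1 ← R1 + 1·R2.
Reading off the reduced rows gives a = -2/3, b = 3/4.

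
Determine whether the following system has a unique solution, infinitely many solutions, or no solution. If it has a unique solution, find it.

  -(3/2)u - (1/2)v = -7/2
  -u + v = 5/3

Row-reduce the augmented matrix:
R1 ← R1 / (-3/2).
R2 ← R2 + 1·R1.
R2 ← R2 / (4/3).
R1 ← R1 − 1/3·R2.
Reading off the reduced rows gives u = 4/3, v = 3.

u = 4/3, v = 3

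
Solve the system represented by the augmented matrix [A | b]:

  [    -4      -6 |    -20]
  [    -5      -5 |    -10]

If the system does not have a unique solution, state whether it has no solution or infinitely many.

x_1 = -4, x_2 = 6

Row-reduce the augmented matrix:
R1 ← R1 / (-4).
R2 ← R2 + 5·R1.
R2 ← R2 / (5/2).
R1 ← R1 − 3/2·R2.
Reading off the reduced rows gives x_1 = -4, x_2 = 6.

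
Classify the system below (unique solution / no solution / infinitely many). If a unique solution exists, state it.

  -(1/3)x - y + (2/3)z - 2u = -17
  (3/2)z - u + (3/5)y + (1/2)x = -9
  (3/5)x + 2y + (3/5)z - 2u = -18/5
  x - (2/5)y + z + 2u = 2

Row-reduce the augmented matrix:
R1 ← R1 / (-1/3).
R2 ← R2 − 1/2·R1.
R3 ← R3 − 3/5·R1.
R4 ← R4 − 1·R1.
R2 ← R2 / (-9/10).
R1 ← R1 − 3·R2.
R3 ← R3 − 1/5·R2.
R4 ← R4 + 17/5·R2.
R3 ← R3 / (106/45).
R1 ← R1 − 19/3·R3.
R2 ← R2 + 25/9·R3.
R4 ← R4 + 58/9·R3.
R4 ← R4 / (-352/53).
R1 ← R1 − 536/53·R4.
R2 ← R2 + 170/53·R4.
R3 ← R3 + 146/53·R4.
Reading off the reduced rows gives x = -2, y = 5, z = -4, u = 5.

x = -2, y = 5, z = -4, u = 5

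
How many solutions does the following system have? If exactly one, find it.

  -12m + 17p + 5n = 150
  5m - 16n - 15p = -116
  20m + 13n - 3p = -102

Row-reduce the augmented matrix:
R1 ← R1 / (-12).
R2 ← R2 − 5·R1.
R3 ← R3 − 20·R1.
R2 ← R2 / (-167/12).
R1 ← R1 + 5/12·R2.
R3 ← R3 − 64/3·R2.
R3 ← R3 / (2204/167).
R1 ← R1 + 197/167·R3.
R2 ← R2 − 95/167·R3.
Reading off the reduced rows gives m = -5, n = 1, p = 5.

m = -5, n = 1, p = 5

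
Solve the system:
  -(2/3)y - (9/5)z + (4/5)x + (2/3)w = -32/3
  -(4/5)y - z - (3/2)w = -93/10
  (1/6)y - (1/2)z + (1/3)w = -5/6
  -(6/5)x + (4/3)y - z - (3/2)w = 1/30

x = -6, y = 1, z = 4, w = 3

Row-reduce the augmented matrix:
R1 ← R1 / (4/5).
R4 ← R4 + 6/5·R1.
R2 ← R2 / (-4/5).
R1 ← R1 + 5/6·R2.
R3 ← R3 − 1/6·R2.
R4 ← R4 − 1/3·R2.
R3 ← R3 / (-17/24).
R1 ← R1 + 29/24·R3.
R2 ← R2 − 5/4·R3.
R4 ← R4 + 247/60·R3.
R4 ← R4 / (-1271/1020).
R1 ← R1 − 321/136·R4.
R2 ← R2 − 65/34·R4.
R3 ← R3 + 1/34·R4.
Reading off the reduced rows gives x = -6, y = 1, z = 4, w = 3.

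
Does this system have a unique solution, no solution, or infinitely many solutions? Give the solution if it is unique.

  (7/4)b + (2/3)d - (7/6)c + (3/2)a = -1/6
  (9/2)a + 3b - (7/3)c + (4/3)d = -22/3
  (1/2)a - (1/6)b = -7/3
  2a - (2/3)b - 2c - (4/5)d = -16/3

infinitely many solutions

Row-reduce:
R1 ← R1 / (3/2).
R2 ← R2 − 9/2·R1.
R3 ← R3 − 1/2·R1.
R4 ← R4 − 2·R1.
R2 ← R2 / (-9/4).
R1 ← R1 − 7/6·R2.
R3 ← R3 + 3/4·R2.
R4 ← R4 + 3·R2.
Swap R3 and R4.
R3 ← R3 / (-2).
R1 ← R1 + 14/81·R3.
R2 ← R2 + 14/27·R3.
Rank is 3 with 4 unknowns, leaving d free.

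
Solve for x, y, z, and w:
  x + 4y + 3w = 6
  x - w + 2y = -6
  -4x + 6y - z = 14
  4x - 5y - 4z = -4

Row-reduce the augmented matrix:
R2 ← R2 − 1·R1.
R3 ← R3 + 4·R1.
R4 ← R4 − 4·R1.
R2 ← R2 / (-2).
R1 ← R1 − 4·R2.
R3 ← R3 − 22·R2.
R4 ← R4 + 21·R2.
R3 ← R3 / (-1).
R4 ← R4 + 4·R3.
R4 ← R4 / (158).
R1 ← R1 + 5·R4.
R2 ← R2 − 2·R4.
R3 ← R3 − 32·R4.
Reading off the reduced rows gives x = -3, y = 0, z = -2, w = 3.

x = -3, y = 0, z = -2, w = 3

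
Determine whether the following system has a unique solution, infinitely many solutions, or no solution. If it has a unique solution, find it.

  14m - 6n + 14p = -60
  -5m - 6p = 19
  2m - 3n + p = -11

infinitely many solutions

Row-reduce:
R1 ← R1 / (14).
R2 ← R2 + 5·R1.
R3 ← R3 − 2·R1.
R2 ← R2 / (-15/7).
R1 ← R1 + 3/7·R2.
R3 ← R3 + 15/7·R2.
Rank is 2 with 3 unknowns, leaving p free.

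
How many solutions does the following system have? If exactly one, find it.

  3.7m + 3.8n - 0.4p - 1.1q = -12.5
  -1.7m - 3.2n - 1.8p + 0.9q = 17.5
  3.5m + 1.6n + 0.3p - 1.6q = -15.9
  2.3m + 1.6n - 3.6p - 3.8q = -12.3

m = -1, n = -1, p = -4, q = 6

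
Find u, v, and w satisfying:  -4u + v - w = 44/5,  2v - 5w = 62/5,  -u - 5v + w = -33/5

Row-reduce the augmented matrix:
R1 ← R1 / (-4).
R3 ← R3 + 1·R1.
R2 ← R2 / (2).
R1 ← R1 + 1/4·R2.
R3 ← R3 + 21/4·R2.
R3 ← R3 / (-95/8).
R1 ← R1 + 3/8·R3.
R2 ← R2 + 5/2·R3.
Reading off the reduced rows gives u = -7/5, v = 6/5, w = -2.

u = -7/5, v = 6/5, w = -2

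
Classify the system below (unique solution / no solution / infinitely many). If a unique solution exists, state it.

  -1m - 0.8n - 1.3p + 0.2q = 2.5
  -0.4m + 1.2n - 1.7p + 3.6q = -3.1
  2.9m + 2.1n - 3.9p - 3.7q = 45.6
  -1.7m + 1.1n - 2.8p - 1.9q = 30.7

m = -1, n = 5, p = -5, q = -5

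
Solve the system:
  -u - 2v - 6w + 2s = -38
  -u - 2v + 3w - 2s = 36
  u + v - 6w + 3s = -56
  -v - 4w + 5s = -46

Row-reduce the augmented matrix:
R1 ← R1 / (-1).
R2 ← R2 + 1·R1.
R3 ← R3 − 1·R1.
Swap R2 and R3.
R2 ← R2 / (-1).
R1 ← R1 − 2·R2.
R4 ← R4 + 1·R2.
R3 ← R3 / (9).
R1 ← R1 + 18·R3.
R2 ← R2 − 12·R3.
R4 ← R4 − 8·R3.
R4 ← R4 / (32/9).
R2 ← R2 − 1/3·R4.
R3 ← R3 + 4/9·R4.
Reading off the reduced rows gives u = -2, v = -3, w = 6, s = -5.

u = -2, v = -3, w = 6, s = -5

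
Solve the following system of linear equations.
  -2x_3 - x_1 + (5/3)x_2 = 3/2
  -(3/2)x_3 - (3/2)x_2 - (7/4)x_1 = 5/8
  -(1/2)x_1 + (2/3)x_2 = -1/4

Row-reduce the augmented matrix:
R1 ← R1 / (-1).
R2 ← R2 + 7/4·R1.
R3 ← R3 + 1/2·R1.
R2 ← R2 / (-53/12).
R1 ← R1 + 5/3·R2.
R3 ← R3 + 1/6·R2.
R3 ← R3 / (49/53).
R1 ← R1 − 66/53·R3.
R2 ← R2 + 24/53·R3.
Reading off the reduced rows gives x_1 = 1/2, x_2 = 0, x_3 = -1.

x_1 = 1/2, x_2 = 0, x_3 = -1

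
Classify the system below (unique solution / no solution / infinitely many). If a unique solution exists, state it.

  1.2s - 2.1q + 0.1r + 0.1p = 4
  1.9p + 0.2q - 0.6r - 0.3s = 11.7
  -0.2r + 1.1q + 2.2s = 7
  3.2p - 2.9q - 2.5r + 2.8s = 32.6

p = 6, q = 0, r = -2, s = 3

Row-reduce the augmented matrix:
R1 ← R1 / (1/10).
R2 ← R2 − 19/10·R1.
R4 ← R4 − 16/5·R1.
R2 ← R2 / (401/10).
R1 ← R1 + 21·R2.
R3 ← R3 − 11/10·R2.
R4 ← R4 − 643/10·R2.
R3 ← R3 / (-527/4010).
R1 ← R1 + 124/401·R3.
R2 ← R2 + 25/401·R3.
R4 ← R4 + 3391/2005·R3.
R4 ← R4 / (-184587/5270).
R1 ← R1 + 115/17·R4.
R2 ← R2 + 1012/527·R4.
R3 ← R3 + 11363/527·R4.
Reading off the reduced rows gives p = 6, q = 0, r = -2, s = 3.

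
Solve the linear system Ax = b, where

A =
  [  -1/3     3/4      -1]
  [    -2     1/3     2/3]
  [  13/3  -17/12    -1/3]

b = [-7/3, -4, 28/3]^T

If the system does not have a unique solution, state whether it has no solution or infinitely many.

no solution

Row-reduce:
R1 ← R1 / (-1/3).
R2 ← R2 + 2·R1.
R3 ← R3 − 13/3·R1.
R2 ← R2 / (-25/6).
R1 ← R1 + 9/4·R2.
R3 ← R3 − 25/3·R2.
Row 3 reduces to 0 = -1, a contradiction. The system is inconsistent.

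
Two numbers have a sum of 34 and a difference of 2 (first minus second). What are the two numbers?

first number: 18, second number: 16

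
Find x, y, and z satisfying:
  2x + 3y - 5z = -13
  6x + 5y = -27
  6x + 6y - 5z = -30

Row-reduce the augmented matrix:
R1 ← R1 / (2).
R2 ← R2 − 6·R1.
R3 ← R3 − 6·R1.
R2 ← R2 / (-4).
R1 ← R1 − 3/2·R2.
R3 ← R3 + 3·R2.
R3 ← R3 / (-5/4).
R1 ← R1 − 25/8·R3.
R2 ← R2 + 15/4·R3.
Reading off the reduced rows gives x = -2, y = -3, z = 0.

x = -2, y = -3, z = 0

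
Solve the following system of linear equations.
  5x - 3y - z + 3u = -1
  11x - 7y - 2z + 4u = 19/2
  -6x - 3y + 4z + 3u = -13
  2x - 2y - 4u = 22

no solution

Row-reduce:
R1 ← R1 / (5).
R2 ← R2 − 11·R1.
R3 ← R3 + 6·R1.
R4 ← R4 − 2·R1.
R2 ← R2 / (-2/5).
R1 ← R1 + 3/5·R2.
R3 ← R3 + 33/5·R2.
R4 ← R4 + 4/5·R2.
R3 ← R3 / (-1/2).
R1 ← R1 + 1/2·R3.
R2 ← R2 + 1/2·R3.
Row 4 reduces to 0 = -1, a contradiction. The system is inconsistent.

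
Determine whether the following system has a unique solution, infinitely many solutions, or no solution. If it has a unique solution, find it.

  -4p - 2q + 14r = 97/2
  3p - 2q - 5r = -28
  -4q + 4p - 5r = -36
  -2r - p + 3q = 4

no solution

Row-reduce:
R1 ← R1 / (-4).
R2 ← R2 − 3·R1.
R3 ← R3 − 4·R1.
R4 ← R4 + 1·R1.
R2 ← R2 / (-7/2).
R1 ← R1 − 1/2·R2.
R3 ← R3 + 6·R2.
R4 ← R4 − 7/2·R2.
R3 ← R3 / (-3/7).
R1 ← R1 + 19/7·R3.
R2 ← R2 + 11/7·R3.
Row 4 reduces to 0 = 1/4, a contradiction. The system is inconsistent.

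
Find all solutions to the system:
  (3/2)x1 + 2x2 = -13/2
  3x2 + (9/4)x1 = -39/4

Row-reduce:
R1 ← R1 / (3/2).
R2 ← R2 − 9/4·R1.
Rank is 1 with 2 unknowns, leaving x2 free.

infinitely many solutions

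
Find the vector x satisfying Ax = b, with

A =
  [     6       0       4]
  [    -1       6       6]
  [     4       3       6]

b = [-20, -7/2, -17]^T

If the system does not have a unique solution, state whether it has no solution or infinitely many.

Row-reduce:
R1 ← R1 / (6).
R2 ← R2 + 1·R1.
R3 ← R3 − 4·R1.
R2 ← R2 / (6).
R3 ← R3 − 3·R2.
Row 3 reduces to 0 = -1/4, a contradiction. The system is inconsistent.

no solution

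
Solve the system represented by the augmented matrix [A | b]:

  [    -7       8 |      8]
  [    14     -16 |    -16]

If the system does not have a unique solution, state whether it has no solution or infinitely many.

Row-reduce:
R1 ← R1 / (-7).
R2 ← R2 − 14·R1.
Rank is 1 with 2 unknowns, leaving x_2 free.

infinitely many solutions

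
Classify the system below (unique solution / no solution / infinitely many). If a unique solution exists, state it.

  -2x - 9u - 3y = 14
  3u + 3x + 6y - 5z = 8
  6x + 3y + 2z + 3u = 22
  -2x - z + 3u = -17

Row-reduce:
R1 ← R1 / (-2).
R2 ← R2 − 3·R1.
R3 ← R3 − 6·R1.
R4 ← R4 + 2·R1.
R2 ← R2 / (3/2).
R1 ← R1 − 3/2·R2.
R3 ← R3 + 6·R2.
R4 ← R4 − 3·R2.
R3 ← R3 / (-18).
R1 ← R1 − 5·R3.
R2 ← R2 + 10/3·R3.
R4 ← R4 − 9·R3.
Row 4 reduces to 0 = 1, a contradiction. The system is inconsistent.

no solution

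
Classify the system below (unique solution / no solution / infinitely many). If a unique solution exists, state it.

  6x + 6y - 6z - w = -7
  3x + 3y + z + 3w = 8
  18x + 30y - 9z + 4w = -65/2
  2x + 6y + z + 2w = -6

no solution

Row-reduce:
R1 ← R1 / (6).
R2 ← R2 − 3·R1.
R3 ← R3 − 18·R1.
R4 ← R4 − 2·R1.
Swap R2 and R3.
R2 ← R2 / (12).
R1 ← R1 − 1·R2.
R4 ← R4 − 4·R2.
R3 ← R3 / (4).
R1 ← R1 + 7/4·R3.
R2 ← R2 − 3/4·R3.
Row 4 reduces to 0 = 1/6, a contradiction. The system is inconsistent.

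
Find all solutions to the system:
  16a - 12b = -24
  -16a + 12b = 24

infinitely many solutions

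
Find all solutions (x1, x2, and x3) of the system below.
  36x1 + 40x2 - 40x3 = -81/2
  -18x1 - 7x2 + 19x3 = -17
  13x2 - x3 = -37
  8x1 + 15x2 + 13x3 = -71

no solution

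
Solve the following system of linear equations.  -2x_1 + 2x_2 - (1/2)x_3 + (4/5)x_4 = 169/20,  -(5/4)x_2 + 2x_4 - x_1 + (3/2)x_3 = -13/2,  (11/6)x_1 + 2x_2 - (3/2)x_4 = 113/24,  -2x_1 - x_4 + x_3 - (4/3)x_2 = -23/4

Row-reduce the augmented matrix:
R1 ← R1 / (-2).
R2 ← R2 + 1·R1.
R3 ← R3 − 11/6·R1.
R4 ← R4 + 2·R1.
R2 ← R2 / (-9/4).
R1 ← R1 + 1·R2.
R3 ← R3 − 23/6·R2.
R4 ← R4 + 10/3·R2.
R3 ← R3 / (545/216).
R1 ← R1 + 19/36·R3.
R2 ← R2 + 7/9·R3.
R4 ← R4 + 59/54·R3.
R4 ← R4 / (-27157/8175).
R1 ← R1 + 1911/2725·R4.
R2 ← R2 + 292/2725·R4.
R3 ← R3 − 2116/2725·R4.
Reading off the reduced rows gives x_1 = -1/2, x_2 = 3, x_3 = -5/2, x_4 = 1/4.

x_1 = -1/2, x_2 = 3, x_3 = -5/2, x_4 = 1/4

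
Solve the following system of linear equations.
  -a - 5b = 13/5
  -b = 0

a = -13/5, b = 0

Row-reduce the augmented matrix:
R1 ← R1 / (-1).
R2 ← R2 / (-1).
R1 ← R1 − 5·R2.
Reading off the reduced rows gives a = -13/5, b = 0.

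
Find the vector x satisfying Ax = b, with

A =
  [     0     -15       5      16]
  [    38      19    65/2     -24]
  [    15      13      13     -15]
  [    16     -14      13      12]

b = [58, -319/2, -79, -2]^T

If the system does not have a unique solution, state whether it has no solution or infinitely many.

Row-reduce:
Swap R1 and R2.
R1 ← R1 / (38).
R3 ← R3 − 15·R1.
R4 ← R4 − 16·R1.
R2 ← R2 / (-15).
R1 ← R1 − 1/2·R2.
R3 ← R3 − 11/2·R2.
R4 ← R4 + 22·R2.
R3 ← R3 / (457/228).
R1 ← R1 − 233/228·R3.
R2 ← R2 + 1/3·R3.
R4 ← R4 + 457/57·R3.
Row 4 reduces to 0 = 1, a contradiction. The system is inconsistent.

no solution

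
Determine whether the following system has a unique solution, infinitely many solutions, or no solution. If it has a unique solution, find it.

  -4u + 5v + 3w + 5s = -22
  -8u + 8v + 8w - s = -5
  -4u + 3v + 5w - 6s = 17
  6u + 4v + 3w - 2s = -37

Row-reduce:
R1 ← R1 / (-4).
R2 ← R2 + 8·R1.
R3 ← R3 + 4·R1.
R4 ← R4 − 6·R1.
R2 ← R2 / (-2).
R1 ← R1 + 5/4·R2.
R3 ← R3 + 2·R2.
R4 ← R4 − 23/2·R2.
Swap R3 and R4.
R3 ← R3 / (19).
R1 ← R1 + 2·R3.
R2 ← R2 + 1·R3.
Rank is 3 with 4 unknowns, leaving s free.

infinitely many solutions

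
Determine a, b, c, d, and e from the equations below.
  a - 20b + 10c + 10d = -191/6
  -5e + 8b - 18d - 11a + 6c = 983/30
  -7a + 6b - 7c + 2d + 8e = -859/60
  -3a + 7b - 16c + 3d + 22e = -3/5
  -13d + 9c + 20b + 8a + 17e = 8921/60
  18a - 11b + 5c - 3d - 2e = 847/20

a = 8/3, b = 2, c = 11/4, d = -11/5, e = 2

Row-reduce the augmented matrix:
R2 ← R2 + 11·R1.
R3 ← R3 + 7·R1.
R4 ← R4 + 3·R1.
R5 ← R5 − 8·R1.
R6 ← R6 − 18·R1.
R2 ← R2 / (-212).
R1 ← R1 + 20·R2.
R3 ← R3 + 134·R2.
R4 ← R4 + 53·R2.
R5 ← R5 − 180·R2.
R6 ← R6 − 349·R2.
R3 ← R3 / (-547/53).
R1 ← R1 + 50/53·R3.
R2 ← R2 + 29/53·R3.
R4 ← R4 + 15·R3.
R5 ← R5 − 1457/53·R3.
R6 ← R6 − 846/53·R3.
R4 ← R4 / (-5540/547).
R1 ← R1 − 30/547·R4.
R2 ← R2 + 639/547·R4.
R3 ← R3 + 734/547·R4.
R5 ← R5 − 12035/547·R4.
R6 ← R6 + 5540/547·R4.
R5 ← R5 / (255961/4432).
R1 ← R1 + 1131/2216·R5.
R2 ← R2 + 30557/22160·R5.
R3 ← R3 + 22301/11080·R5.
R4 ← R4 + 15381/22160·R5.
R6 reduces to 0 = 0, so the extra equation is consistent.
Reading off the reduced rows gives a = 8/3, b = 2, c = 11/4, d = -11/5, e = 2.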